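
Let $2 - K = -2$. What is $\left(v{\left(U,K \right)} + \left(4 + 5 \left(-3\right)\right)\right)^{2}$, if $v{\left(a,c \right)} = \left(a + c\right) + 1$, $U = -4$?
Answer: $100$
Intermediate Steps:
$K = 4$ ($K = 2 - -2 = 2 + 2 = 4$)
$v{\left(a,c \right)} = 1 + a + c$
$\left(v{\left(U,K \right)} + \left(4 + 5 \left(-3\right)\right)\right)^{2} = \left(\left(1 - 4 + 4\right) + \left(4 + 5 \left(-3\right)\right)\right)^{2} = \left(1 + \left(4 - 15\right)\right)^{2} = \left(1 - 11\right)^{2} = \left(-10\right)^{2} = 100$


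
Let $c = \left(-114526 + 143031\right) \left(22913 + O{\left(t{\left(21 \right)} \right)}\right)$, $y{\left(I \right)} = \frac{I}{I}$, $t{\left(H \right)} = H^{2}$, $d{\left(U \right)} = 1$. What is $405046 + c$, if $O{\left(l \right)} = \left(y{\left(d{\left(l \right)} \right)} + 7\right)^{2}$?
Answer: $655364431$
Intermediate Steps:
$y{\left(I \right)} = 1$
$O{\left(l \right)} = 64$ ($O{\left(l \right)} = \left(1 + 7\right)^{2} = 8^{2} = 64$)
$c = 654959385$ ($c = \left(-114526 + 143031\right) \left(22913 + 64\right) = 28505 \cdot 22977 = 654959385$)
$405046 + c = 405046 + 654959385 = 655364431$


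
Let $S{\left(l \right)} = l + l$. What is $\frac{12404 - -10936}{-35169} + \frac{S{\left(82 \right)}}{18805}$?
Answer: $- \frac{144380328}{220451015} \approx -0.65493$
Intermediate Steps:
$S{\left(l \right)} = 2 l$
$\frac{12404 - -10936}{-35169} + \frac{S{\left(82 \right)}}{18805} = \frac{12404 - -10936}{-35169} + \frac{2 \cdot 82}{18805} = \left(12404 + 10936\right) \left(- \frac{1}{35169}\right) + 164 \cdot \frac{1}{18805} = 23340 \left(- \frac{1}{35169}\right) + \frac{164}{18805} = - \frac{7780}{11723} + \frac{164}{18805} = - \frac{144380328}{220451015}$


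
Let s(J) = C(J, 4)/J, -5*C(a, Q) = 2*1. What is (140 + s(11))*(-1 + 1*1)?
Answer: 0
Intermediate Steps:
C(a, Q) = -⅖ (C(a, Q) = -2/5 = -⅕*2 = -⅖)
s(J) = -2/(5*J)
(140 + s(11))*(-1 + 1*1) = (140 - ⅖/11)*(-1 + 1*1) = (140 - ⅖*1/11)*(-1 + 1) = (140 - 2/55)*0 = (7698/55)*0 = 0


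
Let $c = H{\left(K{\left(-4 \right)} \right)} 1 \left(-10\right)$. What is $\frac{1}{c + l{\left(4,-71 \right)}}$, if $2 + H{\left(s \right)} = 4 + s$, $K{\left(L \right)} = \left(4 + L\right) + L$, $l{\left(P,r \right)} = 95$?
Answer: $\frac{1}{115} \approx 0.0086956$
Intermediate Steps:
$K{\left(L \right)} = 4 + 2 L$
$H{\left(s \right)} = 2 + s$ ($H{\left(s \right)} = -2 + \left(4 + s\right) = 2 + s$)
$c = 20$ ($c = \left(2 + \left(4 + 2 \left(-4\right)\right)\right) 1 \left(-10\right) = \left(2 + \left(4 - 8\right)\right) 1 \left(-10\right) = \left(2 - 4\right) 1 \left(-10\right) = \left(-2\right) 1 \left(-10\right) = \left(-2\right) \left(-10\right) = 20$)
$\frac{1}{c + l{\left(4,-71 \right)}} = \frac{1}{20 + 95} = \frac{1}{115}$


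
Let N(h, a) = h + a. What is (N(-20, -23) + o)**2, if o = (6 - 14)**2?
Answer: 441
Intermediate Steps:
o = 64 (o = (-8)**2 = 64)
N(h, a) = a + h
(N(-20, -23) + o)**2 = ((-23 - 20) + 64)**2 = (-43 + 64)**2 = 21**2 = 441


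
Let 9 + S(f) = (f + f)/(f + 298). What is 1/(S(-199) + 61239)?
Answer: 99/6061372 ≈ 1.6333e-5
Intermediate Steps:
S(f) = -9 + 2*f/(298 + f) (S(f) = -9 + (f + f)/(f + 298) = -9 + (2*f)/(298 + f) = -9 + 2*f/(298 + f))
1/(S(-199) + 61239) = 1/((-2682 - 7*(-199))/(298 - 199) + 61239) = 1/((-2682 + 1393)/99 + 61239) = 1/((1/99)*(-1289) + 61239) = 1/(-1289/99 + 61239) = 1/(6061372/99) = 99/6061372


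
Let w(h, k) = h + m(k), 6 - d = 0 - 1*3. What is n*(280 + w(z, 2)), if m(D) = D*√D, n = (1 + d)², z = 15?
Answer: 29500 + 200*√2 ≈ 29783.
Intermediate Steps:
d = 9 (d = 6 - (0 - 1*3) = 6 - (0 - 3) = 6 - 1*(-3) = 6 + 3 = 9)
n = 100 (n = (1 + 9)² = 10² = 100)
m(D) = D^(3/2)
w(h, k) = h + k^(3/2)
n*(280 + w(z, 2)) = 100*(280 + (15 + 2^(3/2))) = 100*(280 + (15 + 2*√2)) = 100*(295 + 2*√2) = 29500 + 200*√2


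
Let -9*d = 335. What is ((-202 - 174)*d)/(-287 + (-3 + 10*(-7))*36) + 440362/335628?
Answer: -341364509/97835562 ≈ -3.4892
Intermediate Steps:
d = -335/9 (d = -⅑*335 = -335/9 ≈ -37.222)
((-202 - 174)*d)/(-287 + (-3 + 10*(-7))*36) + 440362/335628 = ((-202 - 174)*(-335/9))/(-287 + (-3 + 10*(-7))*36) + 440362/335628 = (-376*(-335/9))/(-287 + (-3 - 70)*36) + 440362*(1/335628) = 125960/(9*(-287 - 73*36)) + 220181/167814 = 125960/(9*(-287 - 2628)) + 220181/167814 = (125960/9)/(-2915) + 220181/167814 = (125960/9)*(-1/2915) + 220181/167814 = -25192/5247 + 220181/167814 = -341364509/97835562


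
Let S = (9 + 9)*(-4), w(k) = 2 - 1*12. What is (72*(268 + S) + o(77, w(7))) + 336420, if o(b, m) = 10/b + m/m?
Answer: 26991051/77 ≈ 3.5053e+5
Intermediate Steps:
w(k) = -10 (w(k) = 2 - 12 = -10)
S = -72 (S = 18*(-4) = -72)
o(b, m) = 1 + 10/b (o(b, m) = 10/b + 1 = 1 + 10/b)
(72*(268 + S) + o(77, w(7))) + 336420 = (72*(268 - 72) + (10 + 77)/77) + 336420 = (72*196 + (1/77)*87) + 336420 = (14112 + 87/77) + 336420 = 1086711/77 + 336420 = 26991051/77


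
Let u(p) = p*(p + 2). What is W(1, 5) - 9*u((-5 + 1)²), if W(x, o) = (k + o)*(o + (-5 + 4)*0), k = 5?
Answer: -2542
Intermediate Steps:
W(x, o) = o*(5 + o) (W(x, o) = (5 + o)*(o + (-5 + 4)*0) = (5 + o)*(o - 1*0) = (5 + o)*(o + 0) = (5 + o)*o = o*(5 + o))
u(p) = p*(2 + p)
W(1, 5) - 9*u((-5 + 1)²) = 5*(5 + 5) - 9*(-5 + 1)²*(2 + (-5 + 1)²) = 5*10 - 9*(-4)²*(2 + (-4)²) = 50 - 144*(2 + 16) = 50 - 144*18 = 50 - 9*288 = 50 - 2592 = -2542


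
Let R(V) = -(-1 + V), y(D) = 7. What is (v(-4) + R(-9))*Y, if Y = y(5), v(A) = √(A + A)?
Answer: 70 + 14*I*√2 ≈ 70.0 + 19.799*I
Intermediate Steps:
v(A) = √2*√A (v(A) = √(2*A) = √2*√A)
Y = 7
R(V) = 1 - V
(v(-4) + R(-9))*Y = (√2*√(-4) + (1 - 1*(-9)))*7 = (√2*(2*I) + (1 + 9))*7 = (2*I*√2 + 10)*7 = (10 + 2*I*√2)*7 = 70 + 14*I*√2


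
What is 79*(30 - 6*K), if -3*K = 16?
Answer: 4898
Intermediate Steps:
K = -16/3 (K = -1/3*16 = -16/3 ≈ -5.3333)
79*(30 - 6*K) = 79*(30 - 6*(-16/3)) = 79*(30 + 32) = 79*62 = 4898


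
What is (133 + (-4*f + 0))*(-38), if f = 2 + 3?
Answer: -4294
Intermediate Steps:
f = 5
(133 + (-4*f + 0))*(-38) = (133 + (-4*5 + 0))*(-38) = (133 + (-20 + 0))*(-38) = (133 - 20)*(-38) = 113*(-38) = -4294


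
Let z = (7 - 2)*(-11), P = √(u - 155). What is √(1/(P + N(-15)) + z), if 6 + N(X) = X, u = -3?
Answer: √((1156 - 55*I*√158)/(-21 + I*√158)) ≈ 0.00141 - 7.4186*I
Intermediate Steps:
N(X) = -6 + X
P = I*√158 (P = √(-3 - 155) = √(-158) = I*√158 ≈ 12.57*I)
z = -55 (z = 5*(-11) = -55)
√(1/(P + N(-15)) + z) = √(1/(I*√158 + (-6 - 15)) - 55) = √(1/(I*√158 - 21) - 55) = √(1/(-21 + I*√158) - 55) = √(-55 + 1/(-21 + I*√158))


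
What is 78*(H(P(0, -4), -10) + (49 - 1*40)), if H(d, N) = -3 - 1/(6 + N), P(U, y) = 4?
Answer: 975/2 ≈ 487.50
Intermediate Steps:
78*(H(P(0, -4), -10) + (49 - 1*40)) = 78*((-19 - 3*(-10))/(6 - 10) + (49 - 1*40)) = 78*((-19 + 30)/(-4) + (49 - 40)) = 78*(-¼*11 + 9) = 78*(-11/4 + 9) = 78*(25/4) = 975/2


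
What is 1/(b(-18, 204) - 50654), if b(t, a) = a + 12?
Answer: -1/50438 ≈ -1.9826e-5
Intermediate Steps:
b(t, a) = 12 + a
1/(b(-18, 204) - 50654) = 1/((12 + 204) - 50654) = 1/(216 - 50654) = 1/(-50438) = -1/50438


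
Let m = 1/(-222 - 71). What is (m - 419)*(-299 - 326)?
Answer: 76730000/293 ≈ 2.6188e+5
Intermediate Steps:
m = -1/293 (m = 1/(-293) = -1/293 ≈ -0.0034130)
(m - 419)*(-299 - 326) = (-1/293 - 419)*(-299 - 326) = -122768/293*(-625) = 76730000/293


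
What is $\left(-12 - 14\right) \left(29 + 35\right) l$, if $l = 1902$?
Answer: $-3164928$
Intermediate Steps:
$\left(-12 - 14\right) \left(29 + 35\right) l = \left(-12 - 14\right) \left(29 + 35\right) 1902 = \left(-26\right) 64 \cdot 1902 = \left(-1664\right) 1902 = -3164928$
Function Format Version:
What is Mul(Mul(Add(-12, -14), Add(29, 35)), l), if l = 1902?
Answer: -3164928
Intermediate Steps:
Mul(Mul(Add(-12, -14), Add(29, 35)), l) = Mul(Mul(Add(-12, -14), Add(29, 35)), 1902) = Mul(Mul(-26, 64), 1902) = Mul(-1664, 1902) = -3164928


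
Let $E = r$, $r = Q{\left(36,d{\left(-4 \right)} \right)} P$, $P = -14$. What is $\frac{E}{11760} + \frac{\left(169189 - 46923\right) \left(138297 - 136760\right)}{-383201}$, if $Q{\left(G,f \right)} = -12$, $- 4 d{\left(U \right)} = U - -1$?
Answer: $- \frac{1879173677}{3832010} \approx -490.39$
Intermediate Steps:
$d{\left(U \right)} = - \frac{1}{4} - \frac{U}{4}$ ($d{\left(U \right)} = - \frac{U - -1}{4} = - \frac{U + 1}{4} = - \frac{1 + U}{4} = - \frac{1}{4} - \frac{U}{4}$)
$r = 168$ ($r = \left(-12\right) \left(-14\right) = 168$)
$E = 168$
$\frac{E}{11760} + \frac{\left(169189 - 46923\right) \left(138297 - 136760\right)}{-383201} = \frac{168}{11760} + \frac{\left(169189 - 46923\right) \left(138297 - 136760\right)}{-383201} = 168 \cdot \frac{1}{11760} + 122266 \cdot 1537 \left(- \frac{1}{383201}\right) = \frac{1}{70} + 187922842 \left(- \frac{1}{383201}\right) = \frac{1}{70} - \frac{187922842}{383201} = - \frac{1879173677}{3832010}$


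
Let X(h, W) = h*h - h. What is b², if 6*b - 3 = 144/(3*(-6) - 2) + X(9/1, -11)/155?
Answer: 37249/96100 ≈ 0.38761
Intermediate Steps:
X(h, W) = h² - h
b = -193/310 (b = ½ + (144/(3*(-6) - 2) + ((9/1)*(-1 + 9/1))/155)/6 = ½ + (144/(-18 - 2) + ((9*1)*(-1 + 9*1))*(1/155))/6 = ½ + (144/(-20) + (9*(-1 + 9))*(1/155))/6 = ½ + (144*(-1/20) + (9*8)*(1/155))/6 = ½ + (-36/5 + 72*(1/155))/6 = ½ + (-36/5 + 72/155)/6 = ½ + (⅙)*(-1044/155) = ½ - 174/155 = -193/310 ≈ -0.62258)
b² = (-193/310)² = 37249/96100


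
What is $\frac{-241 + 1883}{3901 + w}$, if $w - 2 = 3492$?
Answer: $\frac{1642}{7395} \approx 0.22204$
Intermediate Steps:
$w = 3494$ ($w = 2 + 3492 = 3494$)
$\frac{-241 + 1883}{3901 + w} = \frac{-241 + 1883}{3901 + 3494} = \frac{1642}{7395}$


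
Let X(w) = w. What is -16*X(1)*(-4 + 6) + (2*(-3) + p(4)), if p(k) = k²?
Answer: -22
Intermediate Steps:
-16*X(1)*(-4 + 6) + (2*(-3) + p(4)) = -16*(-4 + 6) + (2*(-3) + 4²) = -16*2 + (-6 + 16) = -16*2 + 10 = -32 + 10 = -22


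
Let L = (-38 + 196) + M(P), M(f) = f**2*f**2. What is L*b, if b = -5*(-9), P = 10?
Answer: 457110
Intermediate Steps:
b = 45
M(f) = f**4
L = 10158 (L = (-38 + 196) + 10**4 = 158 + 10000 = 10158)
L*b = 10158*45 = 457110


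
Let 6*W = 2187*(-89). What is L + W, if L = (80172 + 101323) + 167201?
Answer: 632511/2 ≈ 3.1626e+5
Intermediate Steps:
W = -64881/2 (W = (2187*(-89))/6 = (⅙)*(-194643) = -64881/2 ≈ -32441.)
L = 348696 (L = 181495 + 167201 = 348696)
L + W = 348696 - 64881/2 = 632511/2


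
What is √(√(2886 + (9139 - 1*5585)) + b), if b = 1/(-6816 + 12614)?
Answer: √(5798 + 67233608*√1610)/5798 ≈ 8.9582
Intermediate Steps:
b = 1/5798 ≈ 0.00017247
√(√(2886 + (9139 - 1*5585)) + b) = √(√(2886 + (9139 - 1*5585)) + 1/5798) = √(√(2886 + (9139 - 5585)) + 1/5798) = √(√(2886 + 3554) + 1/5798) = √(√6440 + 1/5798) = √(2*√1610 + 1/5798) = √(1/5798 + 2*√1610)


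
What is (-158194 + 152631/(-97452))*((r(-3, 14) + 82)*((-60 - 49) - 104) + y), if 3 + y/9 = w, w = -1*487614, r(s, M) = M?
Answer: 7552361187660591/10828 ≈ 6.9748e+11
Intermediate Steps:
w = -487614
y = -4388553 (y = -27 + 9*(-487614) = -27 - 4388526 = -4388553)
(-158194 + 152631/(-97452))*((r(-3, 14) + 82)*((-60 - 49) - 104) + y) = (-158194 + 152631/(-97452))*((14 + 82)*((-60 - 49) - 104) - 4388553) = (-158194 + 152631*(-1/97452))*(96*(-109 - 104) - 4388553) = (-158194 - 16959/10828)*(96*(-213) - 4388553) = -1712941591*(-20448 - 4388553)/10828 = -1712941591/10828*(-4409001) = 7552361187660591/10828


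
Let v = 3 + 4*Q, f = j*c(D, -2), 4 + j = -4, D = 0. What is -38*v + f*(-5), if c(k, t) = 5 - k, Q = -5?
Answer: 846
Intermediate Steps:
j = -8 (j = -4 - 4 = -8)
f = -40 (f = -8*(5 - 1*0) = -8*(5 + 0) = -8*5 = -40)
v = -17 (v = 3 + 4*(-5) = 3 - 20 = -17)
-38*v + f*(-5) = -38*(-17) - 40*(-5) = 646 + 200 = 846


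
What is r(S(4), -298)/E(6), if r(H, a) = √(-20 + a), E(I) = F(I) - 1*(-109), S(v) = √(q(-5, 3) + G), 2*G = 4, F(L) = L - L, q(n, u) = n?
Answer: I*√318/109 ≈ 0.1636*I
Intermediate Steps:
F(L) = 0
G = 2 (G = (½)*4 = 2)
S(v) = I*√3 (S(v) = √(-5 + 2) = √(-3) = I*√3)
E(I) = 109 (E(I) = 0 - 1*(-109) = 0 + 109 = 109)
r(S(4), -298)/E(6) = √(-20 - 298)/109 = √(-318)*(1/109) = (I*√318)*(1/109) = I*√318/109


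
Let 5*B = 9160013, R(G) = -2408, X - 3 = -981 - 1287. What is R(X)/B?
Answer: -12040/9160013 ≈ -0.0013144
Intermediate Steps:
X = -2265 (X = 3 + (-981 - 1287) = 3 - 2268 = -2265)
B = 9160013/5 (B = (1/5)*9160013 = 9160013/5 ≈ 1.8320e+6)
R(X)/B = -2408/9160013/5 = -2408*5/9160013 = -12040/9160013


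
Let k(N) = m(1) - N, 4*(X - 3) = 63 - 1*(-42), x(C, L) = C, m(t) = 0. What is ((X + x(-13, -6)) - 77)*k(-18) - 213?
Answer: -2613/2 ≈ -1306.5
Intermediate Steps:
X = 117/4 (X = 3 + (63 - 1*(-42))/4 = 3 + (63 + 42)/4 = 3 + (1/4)*105 = 3 + 105/4 = 117/4 ≈ 29.250)
k(N) = -N (k(N) = 0 - N = -N)
((X + x(-13, -6)) - 77)*k(-18) - 213 = ((117/4 - 13) - 77)*(-1*(-18)) - 213 = (65/4 - 77)*18 - 213 = -243/4*18 - 213 = -2187/2 - 213 = -2613/2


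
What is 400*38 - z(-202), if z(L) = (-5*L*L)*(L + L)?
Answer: -82408880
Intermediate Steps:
z(L) = -10*L³ (z(L) = (-5*L²)*(2*L) = -10*L³)
400*38 - z(-202) = 400*38 - (-10)*(-202)³ = 15200 - (-10)*(-8242408) = 15200 - 1*82424080 = 15200 - 82424080 = -82408880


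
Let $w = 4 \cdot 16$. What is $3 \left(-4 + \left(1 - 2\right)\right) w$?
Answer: $-960$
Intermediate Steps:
$w = 64$
$3 \left(-4 + \left(1 - 2\right)\right) w = 3 \left(-4 + \left(1 - 2\right)\right) 64 = 3 \left(-4 - 1\right) 64 = 3 \left(-5\right) 64 = \left(-15\right) 64 = -960$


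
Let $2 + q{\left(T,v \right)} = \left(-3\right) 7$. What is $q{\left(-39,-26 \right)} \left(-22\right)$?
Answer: $506$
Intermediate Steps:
$q{\left(T,v \right)} = -23$ ($q{\left(T,v \right)} = -2 - 21 = -23$)
$q{\left(-39,-26 \right)} \left(-22\right) = \left(-23\right) \left(-22\right) = 506$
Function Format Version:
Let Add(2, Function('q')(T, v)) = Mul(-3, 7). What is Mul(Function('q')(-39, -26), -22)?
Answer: 506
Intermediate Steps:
Function('q')(T, v) = -23 (Function('q')(T, v) = Add(-2, Mul(-3, 7)) = Add(-2, -21) = -23)
Mul(Function('q')(-39, -26), -22) = Mul(-23, -22) = 506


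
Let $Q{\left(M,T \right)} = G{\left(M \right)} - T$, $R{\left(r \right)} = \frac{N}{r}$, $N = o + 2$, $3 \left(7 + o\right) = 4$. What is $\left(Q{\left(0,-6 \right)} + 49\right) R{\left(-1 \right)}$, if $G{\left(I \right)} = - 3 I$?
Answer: $\frac{605}{3} \approx 201.67$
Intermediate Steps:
$o = - \frac{17}{3}$ ($o = -7 + \frac{1}{3} \cdot 4 = -7 + \frac{4}{3} = - \frac{17}{3} \approx -5.6667$)
$N = - \frac{11}{3}$ ($N = - \frac{17}{3} + 2 = - \frac{11}{3} \approx -3.6667$)
$R{\left(r \right)} = - \frac{11}{3 r}$
$Q{\left(M,T \right)} = - T - 3 M$ ($Q{\left(M,T \right)} = - 3 M - T = - T - 3 M$)
$\left(Q{\left(0,-6 \right)} + 49\right) R{\left(-1 \right)} = \left(\left(\left(-1\right) \left(-6\right) - 0\right) + 49\right) \left(- \frac{11}{3 \left(-1\right)}\right) = \left(\left(6 + 0\right) + 49\right) \left(\left(- \frac{11}{3}\right) \left(-1\right)\right) = \left(6 + 49\right) \frac{11}{3} = 55 \cdot \frac{11}{3} = \frac{605}{3}$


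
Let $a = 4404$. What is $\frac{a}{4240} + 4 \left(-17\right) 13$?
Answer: $- \frac{935939}{1060} \approx -882.96$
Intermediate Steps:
$\frac{a}{4240} + 4 \left(-17\right) 13 = \frac{4404}{4240} + 4 \left(-17\right) 13 = 4404 \cdot \frac{1}{4240} - 884 = \frac{1101}{1060} - 884 = - \frac{935939}{1060}$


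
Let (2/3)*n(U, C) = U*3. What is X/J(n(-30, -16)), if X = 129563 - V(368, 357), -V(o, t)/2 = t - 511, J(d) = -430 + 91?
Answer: -43085/113 ≈ -381.28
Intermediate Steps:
n(U, C) = 9*U/2 (n(U, C) = 3*(U*3)/2 = 3*(3*U)/2 = 9*U/2)
J(d) = -339
V(o, t) = 1022 - 2*t (V(o, t) = -2*(t - 511) = -2*(-511 + t) = 1022 - 2*t)
X = 129255 (X = 129563 - (1022 - 2*357) = 129563 - (1022 - 714) = 129563 - 1*308 = 129563 - 308 = 129255)
X/J(n(-30, -16)) = 129255/(-339) = 129255*(-1/339) = -43085/113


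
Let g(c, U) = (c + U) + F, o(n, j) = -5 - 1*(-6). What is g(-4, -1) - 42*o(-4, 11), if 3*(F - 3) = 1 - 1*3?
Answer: -134/3 ≈ -44.667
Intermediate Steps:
F = 7/3 (F = 3 + (1 - 1*3)/3 = 3 + (1 - 3)/3 = 3 + (⅓)*(-2) = 3 - ⅔ = 7/3 ≈ 2.3333)
o(n, j) = 1 (o(n, j) = -5 + 6 = 1)
g(c, U) = 7/3 + U + c (g(c, U) = (c + U) + 7/3 = (U + c) + 7/3 = 7/3 + U + c)
g(-4, -1) - 42*o(-4, 11) = (7/3 - 1 - 4) - 42*1 = -8/3 - 42 = -134/3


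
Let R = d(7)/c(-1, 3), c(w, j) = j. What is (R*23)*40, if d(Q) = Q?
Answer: 6440/3 ≈ 2146.7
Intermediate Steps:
R = 7/3 ≈ 2.3333
(R*23)*40 = ((7/3)*23)*40 = (161/3)*40 = 6440/3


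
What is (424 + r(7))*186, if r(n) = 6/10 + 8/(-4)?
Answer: 393018/5 ≈ 78604.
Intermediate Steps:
r(n) = -7/5 (r(n) = 6*(1/10) + 8*(-1/4) = 3/5 - 2 = -7/5)
(424 + r(7))*186 = (424 - 7/5)*186 = (2113/5)*186 = 393018/5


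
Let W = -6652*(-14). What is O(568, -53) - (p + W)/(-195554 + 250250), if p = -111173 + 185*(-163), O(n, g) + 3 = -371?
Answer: -2551013/6837 ≈ -373.12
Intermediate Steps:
W = 93128
O(n, g) = -374 (O(n, g) = -3 - 371 = -374)
p = -141328 (p = -111173 - 30155 = -141328)
O(568, -53) - (p + W)/(-195554 + 250250) = -374 - (-141328 + 93128)/(-195554 + 250250) = -374 - (-48200)/54696 = -374 - 1*(-6025/6837) = -374 + 6025/6837 = -2551013/6837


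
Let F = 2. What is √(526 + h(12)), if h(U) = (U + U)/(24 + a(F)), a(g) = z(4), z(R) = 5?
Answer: √443062/29 ≈ 22.953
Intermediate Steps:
a(g) = 5
h(U) = 2*U/29 (h(U) = (U + U)/(24 + 5) = (2*U)/29 = (2*U)*(1/29) = 2*U/29)
√(526 + h(12)) = √(526 + (2/29)*12) = √(526 + 24/29) = √(15278/29) = √443062/29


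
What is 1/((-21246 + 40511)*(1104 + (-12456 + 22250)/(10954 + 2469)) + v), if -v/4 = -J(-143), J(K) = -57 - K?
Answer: 13423/285681179802 ≈ 4.6986e-8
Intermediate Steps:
v = 344 (v = -(-4)*(-57 - 1*(-143)) = -(-4)*(-57 + 143) = -(-4)*86 = -4*(-86) = 344)
1/((-21246 + 40511)*(1104 + (-12456 + 22250)/(10954 + 2469)) + v) = 1/((-21246 + 40511)*(1104 + (-12456 + 22250)/(10954 + 2469)) + 344) = 1/(19265*(1104 + 9794/13423) + 344) = 1/(19265*(14828786/13423) + 344) = 1/(285676562290/13423 + 344) = 1/(285681179802/13423) = 13423/285681179802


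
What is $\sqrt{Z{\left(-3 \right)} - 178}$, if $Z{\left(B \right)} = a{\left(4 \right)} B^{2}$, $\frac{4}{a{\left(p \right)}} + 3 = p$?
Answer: $i \sqrt{142} \approx 11.916 i$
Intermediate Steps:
$a{\left(p \right)} = \frac{4}{-3 + p}$
$Z{\left(B \right)} = 4 B^{2}$ ($Z{\left(B \right)} = \frac{4}{-3 + 4} B^{2} = \frac{4}{1} B^{2} = 4 \cdot 1 B^{2} = 4 B^{2}$)
$\sqrt{Z{\left(-3 \right)} - 178} = \sqrt{4 \left(-3\right)^{2} - 178} = \sqrt{4 \cdot 9 - 178} = \sqrt{36 - 178} = \sqrt{-142} = i \sqrt{142}$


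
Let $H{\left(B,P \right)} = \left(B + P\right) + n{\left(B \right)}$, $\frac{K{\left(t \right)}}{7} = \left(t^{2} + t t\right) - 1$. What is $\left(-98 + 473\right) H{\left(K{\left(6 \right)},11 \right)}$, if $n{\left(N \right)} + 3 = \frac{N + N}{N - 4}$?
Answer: $\frac{93734625}{493} \approx 1.9013 \cdot 10^{5}$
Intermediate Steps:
$K{\left(t \right)} = -7 + 14 t^{2}$ ($K{\left(t \right)} = 7 \left(\left(t^{2} + t t\right) - 1\right) = 7 \left(\left(t^{2} + t^{2}\right) - 1\right) = 7 \left(2 t^{2} - 1\right) = 7 \left(-1 + 2 t^{2}\right) = -7 + 14 t^{2}$)
$n{\left(N \right)} = -3 + \frac{2 N}{-4 + N}$ ($n{\left(N \right)} = -3 + \frac{N + N}{N - 4} = -3 + \frac{2 N}{-4 + N}$)
$H{\left(B,P \right)} = B + P + \frac{12 - B}{-4 + B}$ ($H{\left(B,P \right)} = \left(B + P\right) + \frac{12 - B}{-4 + B} = B + P + \frac{12 - B}{-4 + B}$)
$\left(-98 + 473\right) H{\left(K{\left(6 \right)},11 \right)} = \left(-98 + 473\right) \frac{12 - \left(-7 + 14 \cdot 6^{2}\right) + \left(-4 - \left(7 - 14 \cdot 6^{2}\right)\right) \left(\left(-7 + 14 \cdot 6^{2}\right) + 11\right)}{-4 - \left(7 - 14 \cdot 6^{2}\right)} = 375 \frac{12 - \left(-7 + 14 \cdot 36\right) + \left(-4 + \left(-7 + 14 \cdot 36\right)\right) \left(\left(-7 + 14 \cdot 36\right) + 11\right)}{-4 + \left(-7 + 14 \cdot 36\right)} = 375 \frac{12 - \left(-7 + 504\right) + \left(-4 + \left(-7 + 504\right)\right) \left(\left(-7 + 504\right) + 11\right)}{-4 + \left(-7 + 504\right)} = 375 \frac{12 - 497 + \left(-4 + 497\right) \left(497 + 11\right)}{-4 + 497} = 375 \frac{12 - 497 + 493 \cdot 508}{493} = 375 \frac{12 - 497 + 250444}{493} = 375 \cdot \frac{1}{493} \cdot 249959 = 375 \cdot \frac{249959}{493} = \frac{93734625}{493}$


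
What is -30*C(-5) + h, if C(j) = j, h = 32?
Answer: 182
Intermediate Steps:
-30*C(-5) + h = -30*(-5) + 32 = 150 + 32 = 182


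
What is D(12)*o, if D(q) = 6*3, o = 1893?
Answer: 34074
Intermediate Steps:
D(q) = 18
D(12)*o = 18*1893 = 34074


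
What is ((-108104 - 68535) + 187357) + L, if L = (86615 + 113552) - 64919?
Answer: 145966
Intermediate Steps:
L = 135248 (L = 200167 - 64919 = 135248)
((-108104 - 68535) + 187357) + L = ((-108104 - 68535) + 187357) + 135248 = (-176639 + 187357) + 135248 = 10718 + 135248 = 145966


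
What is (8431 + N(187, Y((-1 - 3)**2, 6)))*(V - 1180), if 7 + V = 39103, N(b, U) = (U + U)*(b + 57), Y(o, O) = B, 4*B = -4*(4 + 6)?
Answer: 134639716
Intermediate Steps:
B = -10 (B = (-4*(4 + 6))/4 = (-4*10)/4 = (1/4)*(-40) = -10)
Y(o, O) = -10
N(b, U) = 2*U*(57 + b) (N(b, U) = (2*U)*(57 + b) = 2*U*(57 + b))
V = 39096 (V = -7 + 39103 = 39096)
(8431 + N(187, Y((-1 - 3)**2, 6)))*(V - 1180) = (8431 + 2*(-10)*(57 + 187))*(39096 - 1180) = (8431 + 2*(-10)*244)*37916 = (8431 - 4880)*37916 = 3551*37916 = 134639716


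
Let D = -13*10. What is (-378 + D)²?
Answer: 258064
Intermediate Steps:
D = -130
(-378 + D)² = (-378 - 130)² = (-508)² = 258064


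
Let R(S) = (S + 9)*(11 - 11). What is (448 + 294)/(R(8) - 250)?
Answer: -371/125 ≈ -2.9680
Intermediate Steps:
R(S) = 0 (R(S) = (9 + S)*0 = 0)
(448 + 294)/(R(8) - 250) = (448 + 294)/(0 - 250) = 742/(-250) = 742*(-1/250) = -371/125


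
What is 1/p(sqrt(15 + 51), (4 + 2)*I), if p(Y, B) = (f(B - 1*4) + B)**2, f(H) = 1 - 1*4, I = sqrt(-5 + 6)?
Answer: 1/9 ≈ 0.11111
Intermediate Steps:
I = 1 (I = sqrt(1) = 1)
f(H) = -3 (f(H) = 1 - 4 = -3)
p(Y, B) = (-3 + B)**2
1/p(sqrt(15 + 51), (4 + 2)*I) = 1/((-3 + (4 + 2)*1)**2) = 1/((-3 + 6*1)**2) = 1/((-3 + 6)**2) = 1/(3**2) = 1/9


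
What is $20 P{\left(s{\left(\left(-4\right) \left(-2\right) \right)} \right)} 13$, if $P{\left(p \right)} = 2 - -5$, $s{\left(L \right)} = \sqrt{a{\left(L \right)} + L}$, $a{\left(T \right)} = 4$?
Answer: $1820$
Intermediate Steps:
$s{\left(L \right)} = \sqrt{4 + L}$
$P{\left(p \right)} = 7$ ($P{\left(p \right)} = 2 + 5 = 7$)
$20 P{\left(s{\left(\left(-4\right) \left(-2\right) \right)} \right)} 13 = 20 \cdot 7 \cdot 13 = 140 \cdot 13 = 1820$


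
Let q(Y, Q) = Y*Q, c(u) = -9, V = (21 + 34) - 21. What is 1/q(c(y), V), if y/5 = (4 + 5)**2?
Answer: -1/306 ≈ -0.0032680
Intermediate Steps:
V = 34 (V = 55 - 21 = 34)
y = 405 (y = 5*(4 + 5)**2 = 5*9**2 = 5*81 = 405)
q(Y, Q) = Q*Y
1/q(c(y), V) = 1/(34*(-9)) = 1/(-306) = -1/306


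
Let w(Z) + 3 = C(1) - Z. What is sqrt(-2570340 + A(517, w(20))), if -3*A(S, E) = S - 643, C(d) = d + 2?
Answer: I*sqrt(2570298) ≈ 1603.2*I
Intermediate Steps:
C(d) = 2 + d
w(Z) = -Z (w(Z) = -3 + ((2 + 1) - Z) = -3 + (3 - Z) = -Z)
A(S, E) = 643/3 - S/3 (A(S, E) = -(S - 643)/3 = -(-643 + S)/3 = 643/3 - S/3)
sqrt(-2570340 + A(517, w(20))) = sqrt(-2570340 + (643/3 - 1/3*517)) = sqrt(-2570340 + (643/3 - 517/3)) = sqrt(-2570340 + 42) = sqrt(-2570298) = I*sqrt(2570298)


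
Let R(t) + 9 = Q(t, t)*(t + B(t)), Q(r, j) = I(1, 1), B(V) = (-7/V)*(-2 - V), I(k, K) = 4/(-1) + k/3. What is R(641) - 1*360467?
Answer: -697764550/1923 ≈ -3.6285e+5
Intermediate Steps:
I(k, K) = -4 + k/3 (I(k, K) = 4*(-1) + k*(⅓) = -4 + k/3)
B(V) = -7*(-2 - V)/V
Q(r, j) = -11/3 (Q(r, j) = -4 + (⅓)*1 = -4 + ⅓ = -11/3)
R(t) = -104/3 - 154/(3*t) - 11*t/3 (R(t) = -9 - 11*(t + (7 + 14/t))/3 = -9 - 11*(7 + t + 14/t)/3 = -9 + (-77/3 - 154/(3*t) - 11*t/3) = -104/3 - 154/(3*t) - 11*t/3)
R(641) - 1*360467 = (⅓)*(-154 + 641*(-104 - 11*641))/641 - 1*360467 = (⅓)*(1/641)*(-154 + 641*(-104 - 7051)) - 360467 = (⅓)*(1/641)*(-154 + 641*(-7155)) - 360467 = (⅓)*(1/641)*(-154 - 4586355) - 360467 = (⅓)*(1/641)*(-4586509) - 360467 = -4586509/1923 - 360467 = -697764550/1923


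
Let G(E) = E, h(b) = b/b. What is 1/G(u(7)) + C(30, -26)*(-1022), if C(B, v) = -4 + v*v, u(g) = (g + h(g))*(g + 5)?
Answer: -65931263/96 ≈ -6.8678e+5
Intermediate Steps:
h(b) = 1
u(g) = (1 + g)*(5 + g) (u(g) = (g + 1)*(g + 5) = (1 + g)*(5 + g))
C(B, v) = -4 + v²
1/G(u(7)) + C(30, -26)*(-1022) = 1/(5 + 7² + 6*7) + (-4 + (-26)²)*(-1022) = 1/(5 + 49 + 42) + (-4 + 676)*(-1022) = 1/96 + 672*(-1022) = 1/96 - 686784 = -65931263/96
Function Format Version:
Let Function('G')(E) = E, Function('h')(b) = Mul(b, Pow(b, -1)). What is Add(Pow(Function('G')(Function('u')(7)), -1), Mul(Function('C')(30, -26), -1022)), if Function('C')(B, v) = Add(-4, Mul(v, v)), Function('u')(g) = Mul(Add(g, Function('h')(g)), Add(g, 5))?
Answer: Rational(-65931263, 96) ≈ -6.8678e+5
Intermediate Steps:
Function('h')(b) = 1
Function('u')(g) = Mul(Add(1, g), Add(5, g)) (Function('u')(g) = Mul(Add(g, 1), Add(g, 5)) = Mul(Add(1, g), Add(5, g)))
Function('C')(B, v) = Add(-4, Pow(v, 2))
Add(Pow(Function('G')(Function('u')(7)), -1), Mul(Function('C')(30, -26), -1022)) = Add(Pow(Add(5, Pow(7, 2), Mul(6, 7)), -1), Mul(Add(-4, Pow(-26, 2)), -1022)) = Add(Pow(Add(5, 49, 42), -1), Mul(Add(-4, 676), -1022)) = Add(Pow(96, -1), Mul(672, -1022)) = Add(Rational(1, 96), -686784) = Rational(-65931263, 96)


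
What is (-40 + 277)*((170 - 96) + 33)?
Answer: 25359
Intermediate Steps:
(-40 + 277)*((170 - 96) + 33) = 237*(74 + 33) = 237*107 = 25359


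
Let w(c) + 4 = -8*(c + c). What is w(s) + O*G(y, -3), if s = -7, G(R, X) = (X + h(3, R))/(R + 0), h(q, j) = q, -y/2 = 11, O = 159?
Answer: 108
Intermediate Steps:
y = -22 (y = -2*11 = -22)
G(R, X) = (3 + X)/R (G(R, X) = (X + 3)/(R + 0) = (3 + X)/R)
w(c) = -4 - 16*c (w(c) = -4 - 8*(c + c) = -4 - 16*c)
w(s) + O*G(y, -3) = (-4 - 16*(-7)) + 159*((3 - 3)/(-22)) = (-4 + 112) + 159*(-1/22*0) = 108 + 159*0 = 108 + 0 = 108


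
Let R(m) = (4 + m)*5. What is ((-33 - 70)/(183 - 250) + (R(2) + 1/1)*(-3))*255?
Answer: -1562640/67 ≈ -23323.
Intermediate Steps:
R(m) = 20 + 5*m
((-33 - 70)/(183 - 250) + (R(2) + 1/1)*(-3))*255 = ((-33 - 70)/(183 - 250) + ((20 + 5*2) + 1/1)*(-3))*255 = (-103/(-67) + ((20 + 10) + 1)*(-3))*255 = (-103*(-1/67) + (30 + 1)*(-3))*255 = (103/67 + 31*(-3))*255 = (103/67 - 93)*255 = -6128/67*255 = -1562640/67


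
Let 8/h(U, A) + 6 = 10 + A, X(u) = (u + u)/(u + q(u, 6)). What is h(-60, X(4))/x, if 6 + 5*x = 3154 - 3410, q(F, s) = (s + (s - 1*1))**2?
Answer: -625/16637 ≈ -0.037567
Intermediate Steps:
q(F, s) = (-1 + 2*s)**2 (q(F, s) = (s + (s - 1))**2 = (s + (-1 + s))**2 = (-1 + 2*s)**2)
X(u) = 2*u/(121 + u) (X(u) = (u + u)/(u + (-1 + 2*6)**2) = (2*u)/(u + (-1 + 12)**2) = (2*u)/(u + 11**2) = (2*u)/(u + 121) = (2*u)/(121 + u) = 2*u/(121 + u))
x = -262/5 (x = -6/5 + (3154 - 3410)/5 = -6/5 + (1/5)*(-256) = -6/5 - 256/5 = -262/5 ≈ -52.400)
h(U, A) = 8/(4 + A) (h(U, A) = 8/(-6 + (10 + A)) = 8/(4 + A))
h(-60, X(4))/x = (8/(4 + 2*4/(121 + 4)))/(-262/5) = (8/(4 + 2*4/125))*(-5/262) = (8/(4 + 2*4*(1/125)))*(-5/262) = (8/(4 + 8/125))*(-5/262) = (8/(508/125))*(-5/262) = (8*(125/508))*(-5/262) = (250/127)*(-5/262) = -625/16637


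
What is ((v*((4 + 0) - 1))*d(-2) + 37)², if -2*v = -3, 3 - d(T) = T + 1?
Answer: 3025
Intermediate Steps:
d(T) = 2 - T (d(T) = 3 - (T + 1) = 3 - (1 + T) = 3 + (-1 - T) = 2 - T)
v = 3/2 (v = -½*(-3) = 3/2 ≈ 1.5000)
((v*((4 + 0) - 1))*d(-2) + 37)² = ((3*((4 + 0) - 1)/2)*(2 - 1*(-2)) + 37)² = ((3*(4 - 1)/2)*(2 + 2) + 37)² = (((3/2)*3)*4 + 37)² = ((9/2)*4 + 37)² = (18 + 37)² = 55² = 3025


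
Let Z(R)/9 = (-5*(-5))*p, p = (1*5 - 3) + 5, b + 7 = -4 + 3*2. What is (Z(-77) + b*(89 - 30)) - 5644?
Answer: -4364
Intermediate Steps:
b = -5 (b = -7 + (-4 + 3*2) = -7 + (-4 + 6) = -7 + 2 = -5)
p = 7 (p = (5 - 3) + 5 = 2 + 5 = 7)
Z(R) = 1575 (Z(R) = 9*(-5*(-5)*7) = 9*(25*7) = 9*175 = 1575)
(Z(-77) + b*(89 - 30)) - 5644 = (1575 - 5*(89 - 30)) - 5644 = (1575 - 5*59) - 5644 = (1575 - 295) - 5644 = 1280 - 5644 = -4364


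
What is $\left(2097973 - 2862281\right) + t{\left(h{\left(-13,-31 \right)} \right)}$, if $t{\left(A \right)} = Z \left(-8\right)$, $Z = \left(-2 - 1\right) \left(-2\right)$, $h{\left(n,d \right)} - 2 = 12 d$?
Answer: $-764356$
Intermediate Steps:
$h{\left(n,d \right)} = 2 + 12 d$
$Z = 6$ ($Z = \left(-3\right) \left(-2\right) = 6$)
$t{\left(A \right)} = -48$ ($t{\left(A \right)} = 6 \left(-8\right) = -48$)
$\left(2097973 - 2862281\right) + t{\left(h{\left(-13,-31 \right)} \right)} = \left(2097973 - 2862281\right) - 48 = -764308 - 48 = -764356$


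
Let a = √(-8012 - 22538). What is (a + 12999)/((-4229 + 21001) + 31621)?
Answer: 4333/16131 + 5*I*√1222/48393 ≈ 0.26861 + 0.0036118*I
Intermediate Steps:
a = 5*I*√1222 (a = √(-30550) = 5*I*√1222 ≈ 174.79*I)
(a + 12999)/((-4229 + 21001) + 31621) = (5*I*√1222 + 12999)/((-4229 + 21001) + 31621) = (12999 + 5*I*√1222)/(16772 + 31621) = (12999 + 5*I*√1222)/48393 = (12999 + 5*I*√1222)*(1/48393) = 4333/16131 + 5*I*√1222/48393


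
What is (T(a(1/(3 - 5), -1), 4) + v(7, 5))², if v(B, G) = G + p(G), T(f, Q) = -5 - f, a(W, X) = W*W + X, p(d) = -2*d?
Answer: 1369/16 ≈ 85.563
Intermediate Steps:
a(W, X) = X + W² (a(W, X) = W² + X = X + W²)
v(B, G) = -G (v(B, G) = G - 2*G = -G)
(T(a(1/(3 - 5), -1), 4) + v(7, 5))² = ((-5 - (-1 + (1/(3 - 5))²)) - 1*5)² = ((-5 - (-1 + (1/(-2))²)) - 5)² = ((-5 - (-1 + (-½)²)) - 5)² = ((-5 - (-1 + ¼)) - 5)² = ((-5 - 1*(-¾)) - 5)² = ((-5 + ¾) - 5)² = (-17/4 - 5)² = (-37/4)² = 1369/16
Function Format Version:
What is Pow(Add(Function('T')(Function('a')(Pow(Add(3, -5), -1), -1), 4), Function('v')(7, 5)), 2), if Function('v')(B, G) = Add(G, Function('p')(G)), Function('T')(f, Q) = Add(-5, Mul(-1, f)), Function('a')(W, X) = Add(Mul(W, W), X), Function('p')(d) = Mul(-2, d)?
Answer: Rational(1369, 16) ≈ 85.563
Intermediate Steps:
Function('a')(W, X) = Add(X, Pow(W, 2)) (Function('a')(W, X) = Add(Pow(W, 2), X) = Add(X, Pow(W, 2)))
Function('v')(B, G) = Mul(-1, G) (Function('v')(B, G) = Add(G, Mul(-2, G)) = Mul(-1, G))
Pow(Add(Function('T')(Function('a')(Pow(Add(3, -5), -1), -1), 4), Function('v')(7, 5)), 2) = Pow(Add(Add(-5, Mul(-1, Add(-1, Pow(Pow(Add(3, -5), -1), 2)))), Mul(-1, 5)), 2) = Pow(Add(Add(-5, Mul(-1, Add(-1, Pow(Pow(-2, -1), 2)))), -5), 2) = Pow(Add(Add(-5, Mul(-1, Add(-1, Pow(Rational(-1, 2), 2)))), -5), 2) = Pow(Add(Add(-5, Mul(-1, Add(-1, Rational(1, 4)))), -5), 2) = Pow(Add(Add(-5, Mul(-1, Rational(-3, 4))), -5), 2) = Pow(Add(Add(-5, Rational(3, 4)), -5), 2) = Pow(Add(Rational(-17, 4), -5), 2) = Pow(Rational(-37, 4), 2) = Rational(1369, 16)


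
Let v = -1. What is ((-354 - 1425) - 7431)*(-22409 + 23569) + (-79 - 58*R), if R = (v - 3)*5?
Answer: -10682519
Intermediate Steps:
R = -20 (R = (-1 - 3)*5 = -4*5 = -20)
((-354 - 1425) - 7431)*(-22409 + 23569) + (-79 - 58*R) = ((-354 - 1425) - 7431)*(-22409 + 23569) + (-79 - 58*(-20)) = (-1779 - 7431)*1160 + (-79 + 1160) = -9210*1160 + 1081 = -10683600 + 1081 = -10682519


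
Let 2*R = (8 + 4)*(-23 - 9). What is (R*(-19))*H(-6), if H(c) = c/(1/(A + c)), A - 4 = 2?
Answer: 0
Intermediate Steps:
A = 6 (A = 4 + 2 = 6)
R = -192 (R = ((8 + 4)*(-23 - 9))/2 = (12*(-32))/2 = (½)*(-384) = -192)
H(c) = c*(6 + c) (H(c) = c/(1/(6 + c)) = c*(6 + c))
(R*(-19))*H(-6) = (-192*(-19))*(-6*(6 - 6)) = 3648*(-6*0) = 3648*0 = 0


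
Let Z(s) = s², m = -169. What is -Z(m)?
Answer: -28561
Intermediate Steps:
-Z(m) = -1*(-169)² = -1*28561 = -28561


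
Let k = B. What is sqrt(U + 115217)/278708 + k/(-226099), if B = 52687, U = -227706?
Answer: -52687/226099 + I*sqrt(112489)/278708 ≈ -0.23303 + 0.0012034*I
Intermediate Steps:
k = 52687
sqrt(U + 115217)/278708 + k/(-226099) = sqrt(-227706 + 115217)/278708 + 52687/(-226099) = sqrt(-112489)*(1/278708) + 52687*(-1/226099) = (I*sqrt(112489))*(1/278708) - 52687/226099 = I*sqrt(112489)/278708 - 52687/226099 = -52687/226099 + I*sqrt(112489)/278708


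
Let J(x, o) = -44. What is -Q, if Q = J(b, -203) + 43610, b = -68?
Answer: -43566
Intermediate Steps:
Q = 43566 (Q = -44 + 43610 = 43566)
-Q = -1*43566 = -43566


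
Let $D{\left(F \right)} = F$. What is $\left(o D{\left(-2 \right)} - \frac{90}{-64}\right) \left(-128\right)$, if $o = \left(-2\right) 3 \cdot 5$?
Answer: $-7860$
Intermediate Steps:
$o = -30$ ($o = \left(-6\right) 5 = -30$)
$\left(o D{\left(-2 \right)} - \frac{90}{-64}\right) \left(-128\right) = \left(\left(-30\right) \left(-2\right) - \frac{90}{-64}\right) \left(-128\right) = \left(60 - - \frac{45}{32}\right) \left(-128\right) = \left(60 + \frac{45}{32}\right) \left(-128\right) = \frac{1965}{32} \left(-128\right) = -7860$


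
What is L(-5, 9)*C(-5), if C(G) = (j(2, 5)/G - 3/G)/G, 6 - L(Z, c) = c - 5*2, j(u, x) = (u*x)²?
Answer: 679/25 ≈ 27.160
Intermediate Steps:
j(u, x) = u²*x²
L(Z, c) = 16 - c (L(Z, c) = 6 - (c - 5*2) = 6 - (c - 10) = 6 - (-10 + c) = 6 + (10 - c) = 16 - c)
C(G) = 97/G² (C(G) = ((2²*5²)/G - 3/G)/G = ((4*25)/G - 3/G)/G = (100/G - 3/G)/G = (97/G)/G = 97/G²)
L(-5, 9)*C(-5) = (16 - 1*9)*(97/(-5)²) = (16 - 9)*(97*(1/25)) = 7*(97/25) = 679/25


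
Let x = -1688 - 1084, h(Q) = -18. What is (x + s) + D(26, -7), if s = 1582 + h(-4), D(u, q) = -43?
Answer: -1251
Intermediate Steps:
x = -2772
s = 1564 (s = 1582 - 18 = 1564)
(x + s) + D(26, -7) = (-2772 + 1564) - 43 = -1208 - 43 = -1251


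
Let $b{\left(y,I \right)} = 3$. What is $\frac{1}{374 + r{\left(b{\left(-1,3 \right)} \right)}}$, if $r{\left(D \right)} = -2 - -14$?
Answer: $\frac{1}{386} \approx 0.0025907$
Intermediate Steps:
$r{\left(D \right)} = 12$ ($r{\left(D \right)} = -2 + 14 = 12$)
$\frac{1}{374 + r{\left(b{\left(-1,3 \right)} \right)}} = \frac{1}{374 + 12} = \frac{1}{386}$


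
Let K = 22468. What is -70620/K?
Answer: -17655/5617 ≈ -3.1431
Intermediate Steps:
-70620/K = -70620/22468 = -70620*1/22468 = -17655/5617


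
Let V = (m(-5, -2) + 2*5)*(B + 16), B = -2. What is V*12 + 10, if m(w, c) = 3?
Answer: 2194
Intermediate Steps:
V = 182 (V = (3 + 2*5)*(-2 + 16) = (3 + 10)*14 = 13*14 = 182)
V*12 + 10 = 182*12 + 10 = 2184 + 10 = 2194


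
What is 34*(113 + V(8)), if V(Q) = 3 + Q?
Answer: 4216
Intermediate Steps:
34*(113 + V(8)) = 34*(113 + (3 + 8)) = 34*(113 + 11) = 34*124 = 4216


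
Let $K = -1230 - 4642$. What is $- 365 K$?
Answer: $2143280$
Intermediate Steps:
$K = -5872$ ($K = -1230 - 4642 = -5872$)
$- 365 K = \left(-365\right) \left(-5872\right) = 2143280$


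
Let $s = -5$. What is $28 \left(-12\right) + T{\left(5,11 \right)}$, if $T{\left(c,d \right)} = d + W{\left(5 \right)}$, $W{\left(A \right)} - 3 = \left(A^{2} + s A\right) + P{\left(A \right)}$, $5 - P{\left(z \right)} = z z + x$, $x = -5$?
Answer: $-337$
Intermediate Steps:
$P{\left(z \right)} = 10 - z^{2}$ ($P{\left(z \right)} = 5 - \left(z z - 5\right) = 5 - \left(z^{2} - 5\right) = 5 - \left(-5 + z^{2}\right) = 10 - z^{2}$)
$W{\left(A \right)} = 13 - 5 A$ ($W{\left(A \right)} = 3 + \left(\left(A^{2} - 5 A\right) - \left(-10 + A^{2}\right)\right) = 3 - \left(-10 + 5 A\right) = 13 - 5 A$)
$T{\left(c,d \right)} = -12 + d$ ($T{\left(c,d \right)} = d + \left(13 - 25\right) = d - 12 = -12 + d$)
$28 \left(-12\right) + T{\left(5,11 \right)} = 28 \left(-12\right) + \left(-12 + 11\right) = -336 - 1 = -337$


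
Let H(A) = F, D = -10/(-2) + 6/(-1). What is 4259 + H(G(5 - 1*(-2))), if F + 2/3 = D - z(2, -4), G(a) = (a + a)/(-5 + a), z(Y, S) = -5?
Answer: 12787/3 ≈ 4262.3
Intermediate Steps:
D = -1 (D = -10*(-½) + 6*(-1) = 5 - 6 = -1)
G(a) = 2*a/(-5 + a) (G(a) = (2*a)/(-5 + a) = 2*a/(-5 + a))
F = 10/3 (F = -⅔ + (-1 - 1*(-5)) = -⅔ + (-1 + 5) = -⅔ + 4 = 10/3 ≈ 3.3333)
H(A) = 10/3
4259 + H(G(5 - 1*(-2))) = 4259 + 10/3 = 12787/3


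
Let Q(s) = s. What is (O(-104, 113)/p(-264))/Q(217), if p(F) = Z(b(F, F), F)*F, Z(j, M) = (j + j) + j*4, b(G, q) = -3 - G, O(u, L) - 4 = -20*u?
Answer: -521/22428252 ≈ -2.3230e-5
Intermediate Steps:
O(u, L) = 4 - 20*u
Z(j, M) = 6*j (Z(j, M) = 2*j + 4*j = 6*j)
p(F) = F*(-18 - 6*F) (p(F) = (6*(-3 - F))*F = (-18 - 6*F)*F = F*(-18 - 6*F))
(O(-104, 113)/p(-264))/Q(217) = ((4 - 20*(-104))/((-6*(-264)*(3 - 264))))/217 = ((4 + 2080)/((-6*(-264)*(-261))))*(1/217) = (2084/(-413424))*(1/217) = (2084*(-1/413424))*(1/217) = -521/103356*1/217 = -521/22428252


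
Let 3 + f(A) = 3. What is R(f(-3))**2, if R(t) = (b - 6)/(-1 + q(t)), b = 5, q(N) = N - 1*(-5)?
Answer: 1/16 ≈ 0.062500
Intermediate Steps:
f(A) = 0 (f(A) = -3 + 3 = 0)
q(N) = 5 + N (q(N) = N + 5 = 5 + N)
R(t) = -1/(4 + t) (R(t) = (5 - 6)/(-1 + (5 + t)) = -1/(4 + t))
R(f(-3))**2 = (-1/(4 + 0))**2 = (-1/4)**2 = 1/16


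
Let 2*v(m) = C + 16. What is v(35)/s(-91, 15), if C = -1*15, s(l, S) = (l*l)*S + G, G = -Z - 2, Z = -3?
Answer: 1/248432 ≈ 4.0252e-6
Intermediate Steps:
G = 1 (G = -1*(-3) - 2 = 3 - 2 = 1)
s(l, S) = 1 + S*l**2 (s(l, S) = (l*l)*S + 1 = l**2*S + 1 = S*l**2 + 1 = 1 + S*l**2)
C = -15
v(m) = 1/2 (v(m) = (-15 + 16)/2 = (1/2)*1 = 1/2)
v(35)/s(-91, 15) = 1/(2*(1 + 15*(-91)**2)) = 1/(2*(1 + 15*8281)) = 1/(2*(1 + 124215)) = (1/2)/124216 = (1/2)*(1/124216) = 1/248432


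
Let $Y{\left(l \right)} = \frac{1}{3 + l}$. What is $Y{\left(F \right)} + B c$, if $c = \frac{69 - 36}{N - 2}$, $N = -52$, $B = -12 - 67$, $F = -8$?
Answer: $\frac{4327}{90} \approx 48.078$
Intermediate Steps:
$B = -79$ ($B = -12 - 67 = -79$)
$c = - \frac{11}{18}$ ($c = \frac{69 - 36}{-52 - 2} = \frac{33}{-54} = 33 \left(- \frac{1}{54}\right) = - \frac{11}{18} \approx -0.61111$)
$Y{\left(F \right)} + B c = \frac{1}{3 - 8} - - \frac{869}{18} = \frac{1}{-5} + \frac{869}{18} = - \frac{1}{5} + \frac{869}{18} = \frac{4327}{90}$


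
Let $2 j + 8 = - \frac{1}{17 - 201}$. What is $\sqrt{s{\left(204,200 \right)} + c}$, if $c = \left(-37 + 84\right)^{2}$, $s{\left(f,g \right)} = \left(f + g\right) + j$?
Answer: $\frac{\sqrt{22082599}}{92} \approx 51.078$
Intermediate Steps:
$j = - \frac{1471}{368}$ ($j = -4 + \frac{\left(-1\right) \frac{1}{17 - 201}}{2} = -4 + \frac{\left(-1\right) \frac{1}{-184}}{2} = -4 + \frac{\left(-1\right) \left(- \frac{1}{184}\right)}{2} = -4 + \frac{1}{2} \cdot \frac{1}{184} = -4 + \frac{1}{368} = - \frac{1471}{368} \approx -3.9973$)
$s{\left(f,g \right)} = - \frac{1471}{368} + f + g$ ($s{\left(f,g \right)} = \left(f + g\right) - \frac{1471}{368} = - \frac{1471}{368} + f + g$)
$c = 2209$ ($c = 47^{2} = 2209$)
$\sqrt{s{\left(204,200 \right)} + c} = \sqrt{\left(- \frac{1471}{368} + 204 + 200\right) + 2209} = \sqrt{\frac{147201}{368} + 2209} = \sqrt{\frac{960113}{368}} = \frac{\sqrt{22082599}}{92}$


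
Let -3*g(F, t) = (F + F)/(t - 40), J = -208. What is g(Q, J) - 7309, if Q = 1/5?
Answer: -13594739/1860 ≈ -7309.0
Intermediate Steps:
Q = ⅕ ≈ 0.20000
g(F, t) = -2*F/(3*(-40 + t)) (g(F, t) = -(F + F)/(3*(t - 40)) = -2*F/(3*(-40 + t)))
g(Q, J) - 7309 = -2*⅕/(-120 + 3*(-208)) - 7309 = -2*⅕/(-120 - 624) - 7309 = -2*⅕/(-744) - 7309 = -2*⅕*(-1/744) - 7309 = 1/1860 - 7309 = -13594739/1860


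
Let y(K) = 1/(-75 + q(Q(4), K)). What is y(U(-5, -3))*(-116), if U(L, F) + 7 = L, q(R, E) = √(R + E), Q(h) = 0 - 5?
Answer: 4350/2821 + 58*I*√17/2821 ≈ 1.542 + 0.084771*I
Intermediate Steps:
Q(h) = -5
q(R, E) = √(E + R)
U(L, F) = -7 + L
y(K) = 1/(-75 + √(-5 + K)) (y(K) = 1/(-75 + √(K - 5)) = 1/(-75 + √(-5 + K)))
y(U(-5, -3))*(-116) = -116/(-75 + √(-5 + (-7 - 5))) = -116/(-75 + √(-5 - 12)) = -116/(-75 + √(-17)) = -116/(-75 + I*√17)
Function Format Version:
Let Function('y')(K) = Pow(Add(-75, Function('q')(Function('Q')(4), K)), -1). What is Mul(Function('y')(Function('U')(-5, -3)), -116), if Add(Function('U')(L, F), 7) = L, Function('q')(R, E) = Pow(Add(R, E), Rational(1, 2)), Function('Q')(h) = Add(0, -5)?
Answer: Add(Rational(4350, 2821), Mul(Rational(58, 2821), I, Pow(17, Rational(1, 2)))) ≈ Add(1.5420, Mul(0.084771, I))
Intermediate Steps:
Function('Q')(h) = -5
Function('q')(R, E) = Pow(Add(E, R), Rational(1, 2))
Function('U')(L, F) = Add(-7, L)
Function('y')(K) = Pow(Add(-75, Pow(Add(-5, K), Rational(1, 2))), -1) (Function('y')(K) = Pow(Add(-75, Pow(Add(K, -5), Rational(1, 2))), -1) = Pow(Add(-75, Pow(Add(-5, K), Rational(1, 2))), -1))
Mul(Function('y')(Function('U')(-5, -3)), -116) = Mul(Pow(Add(-75, Pow(Add(-5, Add(-7, -5)), Rational(1, 2))), -1), -116) = Mul(Pow(Add(-75, Pow(Add(-5, -12), Rational(1, 2))), -1), -116) = Mul(Pow(Add(-75, Pow(-17, Rational(1, 2))), -1), -116) = Mul(Pow(Add(-75, Mul(I, Pow(17, Rational(1, 2)))), -1), -116) = Mul(-116, Pow(Add(-75, Mul(I, Pow(17, Rational(1, 2)))), -1))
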